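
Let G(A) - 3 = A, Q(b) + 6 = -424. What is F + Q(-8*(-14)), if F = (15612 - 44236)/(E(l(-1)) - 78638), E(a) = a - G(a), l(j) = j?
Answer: -33787006/78641 ≈ -429.64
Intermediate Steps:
Q(b) = -430 (Q(b) = -6 - 424 = -430)
G(A) = 3 + A
E(a) = -3 (E(a) = a - (3 + a) = a + (-3 - a) = -3)
F = 28624/78641 (F = (15612 - 44236)/(-3 - 78638) = -28624/(-78641) = -28624*(-1/78641) = 28624/78641 ≈ 0.36398)
F + Q(-8*(-14)) = 28624/78641 - 430 = -33787006/78641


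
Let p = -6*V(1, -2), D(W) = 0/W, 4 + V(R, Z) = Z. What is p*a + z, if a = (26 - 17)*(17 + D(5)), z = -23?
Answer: 5485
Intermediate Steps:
V(R, Z) = -4 + Z
D(W) = 0
a = 153 (a = (26 - 17)*(17 + 0) = 9*17 = 153)
p = 36 (p = -6*(-4 - 2) = -6*(-6) = 36)
p*a + z = 36*153 - 23 = 5508 - 23 = 5485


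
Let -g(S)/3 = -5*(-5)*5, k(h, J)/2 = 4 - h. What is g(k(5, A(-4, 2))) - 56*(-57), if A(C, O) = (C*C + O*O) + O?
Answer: 2817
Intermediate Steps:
A(C, O) = O + C² + O² (A(C, O) = (C² + O²) + O = O + C² + O²)
k(h, J) = 8 - 2*h (k(h, J) = 2*(4 - h) = 8 - 2*h)
g(S) = -375 (g(S) = -3*(-5*(-5))*5 = -75*5 = -3*125 = -375)
g(k(5, A(-4, 2))) - 56*(-57) = -375 - 56*(-57) = -375 + 3192 = 2817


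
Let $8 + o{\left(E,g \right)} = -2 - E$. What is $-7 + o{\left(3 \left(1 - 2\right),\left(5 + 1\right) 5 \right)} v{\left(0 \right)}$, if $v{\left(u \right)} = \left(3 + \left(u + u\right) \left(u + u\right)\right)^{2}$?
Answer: $-70$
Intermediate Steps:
$v{\left(u \right)} = \left(3 + 4 u^{2}\right)^{2}$ ($v{\left(u \right)} = \left(3 + 2 u 2 u\right)^{2} = \left(3 + 4 u^{2}\right)^{2}$)
$o{\left(E,g \right)} = -10 - E$ ($o{\left(E,g \right)} = -8 - \left(2 + E\right) = -10 - E$)
$-7 + o{\left(3 \left(1 - 2\right),\left(5 + 1\right) 5 \right)} v{\left(0 \right)} = -7 + \left(-10 - 3 \left(1 - 2\right)\right) \left(3 + 4 \cdot 0^{2}\right)^{2} = -7 + \left(-10 - 3 \left(-1\right)\right) \left(3 + 4 \cdot 0\right)^{2} = -7 + \left(-10 - -3\right) \left(3 + 0\right)^{2} = -7 + \left(-10 + 3\right) 3^{2} = -7 - 63 = -70$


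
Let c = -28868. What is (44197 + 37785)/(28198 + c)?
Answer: -40991/335 ≈ -122.36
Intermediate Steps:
(44197 + 37785)/(28198 + c) = (44197 + 37785)/(28198 - 28868) = 81982/(-670) = 81982*(-1/670) = -40991/335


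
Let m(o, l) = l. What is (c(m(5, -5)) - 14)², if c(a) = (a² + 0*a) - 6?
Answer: 25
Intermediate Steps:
c(a) = -6 + a² (c(a) = (a² + 0) - 6 = a² - 6 = -6 + a²)
(c(m(5, -5)) - 14)² = ((-6 + (-5)²) - 14)² = ((-6 + 25) - 14)² = (19 - 14)² = 5² = 25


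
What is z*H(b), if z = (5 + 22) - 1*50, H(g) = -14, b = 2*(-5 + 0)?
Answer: 322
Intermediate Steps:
b = -10 (b = 2*(-5) = -10)
z = -23 (z = 27 - 50 = -23)
z*H(b) = -23*(-14) = 322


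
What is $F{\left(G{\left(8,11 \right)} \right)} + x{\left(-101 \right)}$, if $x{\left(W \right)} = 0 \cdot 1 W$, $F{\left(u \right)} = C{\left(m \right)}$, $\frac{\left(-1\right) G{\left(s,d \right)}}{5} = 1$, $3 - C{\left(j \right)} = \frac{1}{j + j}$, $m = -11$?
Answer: $\frac{67}{22} \approx 3.0455$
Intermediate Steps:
$C{\left(j \right)} = 3 - \frac{1}{2 j}$ ($C{\left(j \right)} = 3 - \frac{1}{j + j} = 3 - \frac{1}{2 j}$)
$G{\left(s,d \right)} = -5$ ($G{\left(s,d \right)} = \left(-5\right) 1 = -5$)
$F{\left(u \right)} = \frac{67}{22}$ ($F{\left(u \right)} = 3 - \frac{1}{2 \left(-11\right)} = 3 - - \frac{1}{22} = 3 + \frac{1}{22} = \frac{67}{22}$)
$x{\left(W \right)} = 0$ ($x{\left(W \right)} = 0 W = 0$)
$F{\left(G{\left(8,11 \right)} \right)} + x{\left(-101 \right)} = \frac{67}{22} + 0 = \frac{67}{22}$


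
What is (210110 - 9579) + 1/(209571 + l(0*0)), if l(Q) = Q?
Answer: 42025482202/209571 ≈ 2.0053e+5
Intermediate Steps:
(210110 - 9579) + 1/(209571 + l(0*0)) = (210110 - 9579) + 1/(209571 + 0*0) = 200531 + 1/(209571 + 0) = 200531 + 1/209571 = 42025482202/209571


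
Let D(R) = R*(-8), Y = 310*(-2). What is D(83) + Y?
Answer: -1284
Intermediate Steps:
Y = -620
D(R) = -8*R
D(83) + Y = -8*83 - 620 = -664 - 620 = -1284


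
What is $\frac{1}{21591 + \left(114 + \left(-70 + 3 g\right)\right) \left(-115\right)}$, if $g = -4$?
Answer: $\frac{1}{17911} \approx 5.5832 \cdot 10^{-5}$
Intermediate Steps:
$\frac{1}{21591 + \left(114 + \left(-70 + 3 g\right)\right) \left(-115\right)} = \frac{1}{21591 + \left(114 + \left(-70 + 3 \left(-4\right)\right)\right) \left(-115\right)} = \frac{1}{21591 + \left(114 - 82\right) \left(-115\right)} = \frac{1}{21591 + 32 \left(-115\right)} = \frac{1}{21591 - 3680} = \frac{1}{17911}$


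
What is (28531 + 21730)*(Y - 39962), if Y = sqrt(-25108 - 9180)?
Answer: -2008530082 + 201044*I*sqrt(2143) ≈ -2.0085e+9 + 9.3068e+6*I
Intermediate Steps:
Y = 4*I*sqrt(2143) (Y = sqrt(-34288) = 4*I*sqrt(2143) ≈ 185.17*I)
(28531 + 21730)*(Y - 39962) = (28531 + 21730)*(4*I*sqrt(2143) - 39962) = 50261*(-39962 + 4*I*sqrt(2143)) = -2008530082 + 201044*I*sqrt(2143)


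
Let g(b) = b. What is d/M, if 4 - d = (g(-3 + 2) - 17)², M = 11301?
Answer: -320/11301 ≈ -0.028316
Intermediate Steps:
d = -320 (d = 4 - ((-3 + 2) - 17)² = 4 - (-1 - 17)² = 4 - 1*(-18)² = 4 - 1*324 = 4 - 324 = -320)
d/M = -320/11301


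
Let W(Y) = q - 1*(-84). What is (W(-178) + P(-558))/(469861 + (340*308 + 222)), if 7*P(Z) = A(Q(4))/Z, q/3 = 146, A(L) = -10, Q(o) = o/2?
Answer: 1019471/1122590259 ≈ 0.00090814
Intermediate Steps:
Q(o) = o/2 (Q(o) = o*(½) = o/2)
q = 438 (q = 3*146 = 438)
P(Z) = -10/(7*Z) (P(Z) = (-10/Z)/7 = -10/(7*Z))
W(Y) = 522 (W(Y) = 438 - 1*(-84) = 438 + 84 = 522)
(W(-178) + P(-558))/(469861 + (340*308 + 222)) = (522 - 10/7/(-558))/(469861 + (340*308 + 222)) = (522 - 10/7*(-1/558))/(469861 + (104720 + 222)) = (522 + 5/1953)/(469861 + 104942) = (1019471/1953)/574803 = (1019471/1953)*(1/574803) = 1019471/1122590259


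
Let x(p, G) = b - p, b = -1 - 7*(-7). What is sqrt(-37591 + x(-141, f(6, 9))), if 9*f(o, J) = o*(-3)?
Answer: I*sqrt(37402) ≈ 193.4*I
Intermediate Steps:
b = 48 (b = -1 + 49 = 48)
f(o, J) = -o/3 (f(o, J) = (o*(-3))/9 = (-3*o)/9 = -o/3)
x(p, G) = 48 - p
sqrt(-37591 + x(-141, f(6, 9))) = sqrt(-37591 + (48 - 1*(-141))) = sqrt(-37591 + (48 + 141)) = sqrt(-37591 + 189) = sqrt(-37402) = I*sqrt(37402)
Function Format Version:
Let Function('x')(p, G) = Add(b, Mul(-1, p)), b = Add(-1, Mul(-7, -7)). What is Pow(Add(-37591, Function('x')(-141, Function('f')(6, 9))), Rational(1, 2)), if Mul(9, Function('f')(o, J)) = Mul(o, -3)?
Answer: Mul(I, Pow(37402, Rational(1, 2))) ≈ Mul(193.40, I)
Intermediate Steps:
b = 48 (b = Add(-1, 49) = 48)
Function('f')(o, J) = Mul(Rational(-1, 3), o) (Function('f')(o, J) = Mul(Rational(1, 9), Mul(o, -3)) = Mul(Rational(1, 9), Mul(-3, o)) = Mul(Rational(-1, 3), o))
Function('x')(p, G) = Add(48, Mul(-1, p))
Pow(Add(-37591, Function('x')(-141, Function('f')(6, 9))), Rational(1, 2)) = Pow(Add(-37591, Add(48, Mul(-1, -141))), Rational(1, 2)) = Pow(Add(-37591, Add(48, 141)), Rational(1, 2)) = Pow(Add(-37591, 189), Rational(1, 2)) = Pow(-37402, Rational(1, 2)) = Mul(I, Pow(37402, Rational(1, 2)))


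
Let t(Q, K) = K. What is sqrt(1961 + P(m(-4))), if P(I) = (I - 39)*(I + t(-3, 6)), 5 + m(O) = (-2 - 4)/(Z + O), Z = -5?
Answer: sqrt(16999)/3 ≈ 43.460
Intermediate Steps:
m(O) = -5 - 6/(-5 + O) (m(O) = -5 + (-2 - 4)/(-5 + O) = -5 - 6/(-5 + O))
P(I) = (-39 + I)*(6 + I) (P(I) = (I - 39)*(I + 6) = (-39 + I)*(6 + I))
sqrt(1961 + P(m(-4))) = sqrt(1961 + (-234 + ((19 - 5*(-4))/(-5 - 4))**2 - 33*(19 - 5*(-4))/(-5 - 4))) = sqrt(1961 + (-234 + ((19 + 20)/(-9))**2 - 33*(19 + 20)/(-9))) = sqrt(1961 + (-234 + (-1/9*39)**2 - (-11)*39/3)) = sqrt(1961 + (-234 + (-13/3)**2 - 33*(-13/3))) = sqrt(1961 + (-234 + 169/9 + 143)) = sqrt(1961 - 650/9) = sqrt(16999/9) = sqrt(16999)/3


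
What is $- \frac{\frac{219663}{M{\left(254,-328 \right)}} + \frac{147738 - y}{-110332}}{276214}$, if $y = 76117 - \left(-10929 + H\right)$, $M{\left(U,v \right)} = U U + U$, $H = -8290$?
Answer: $- \frac{434203762}{41122531087895} \approx -1.0559 \cdot 10^{-5}$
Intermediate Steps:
$M{\left(U,v \right)} = U + U^{2}$ ($M{\left(U,v \right)} = U^{2} + U = U + U^{2}$)
$y = 95336$ ($y = 76117 - \left(-10929 - 8290\right) = 76117 - -19219 = 76117 + 19219 = 95336$)
$- \frac{\frac{219663}{M{\left(254,-328 \right)}} + \frac{147738 - y}{-110332}}{276214} = - \frac{\frac{219663}{254 \left(1 + 254\right)} + \frac{147738 - 95336}{-110332}}{276214} = - \frac{\frac{219663}{254 \cdot 255} + \left(147738 - 95336\right) \left(- \frac{1}{110332}\right)}{276214} = - \frac{\frac{219663}{64770} + 52402 \left(- \frac{1}{110332}\right)}{276214} = - \frac{219663 \cdot \frac{1}{64770} - \frac{26201}{55166}}{276214} = - \frac{\frac{73221}{21590} - \frac{26201}{55166}}{276214} = - \frac{868407524}{297758485 \cdot 276214} = \left(-1\right) \frac{434203762}{41122531087895} = - \frac{434203762}{41122531087895}$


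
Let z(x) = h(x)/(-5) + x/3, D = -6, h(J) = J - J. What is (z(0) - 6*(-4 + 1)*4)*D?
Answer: -432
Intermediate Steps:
h(J) = 0
z(x) = x/3 (z(x) = 0/(-5) + x/3 = 0*(-1/5) + x*(1/3) = 0 + x/3 = x/3)
(z(0) - 6*(-4 + 1)*4)*D = ((1/3)*0 - 6*(-4 + 1)*4)*(-6) = (0 - (-18)*4)*(-6) = (0 - 6*(-12))*(-6) = (0 + 72)*(-6) = 72*(-6) = -432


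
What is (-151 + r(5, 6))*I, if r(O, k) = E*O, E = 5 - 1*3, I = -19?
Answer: 2679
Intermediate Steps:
E = 2 (E = 5 - 3 = 2)
r(O, k) = 2*O
(-151 + r(5, 6))*I = (-151 + 2*5)*(-19) = (-151 + 10)*(-19) = -141*(-19) = 2679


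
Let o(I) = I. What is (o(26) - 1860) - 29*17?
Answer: -2327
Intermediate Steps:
(o(26) - 1860) - 29*17 = (26 - 1860) - 29*17 = -1834 - 493 = -2327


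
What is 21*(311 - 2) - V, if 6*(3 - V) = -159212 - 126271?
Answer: -82189/2 ≈ -41095.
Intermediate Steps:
V = 95167/2 (V = 3 - (-159212 - 126271)/6 = 3 - ⅙*(-285483) = 3 + 95161/2 = 95167/2 ≈ 47584.)
21*(311 - 2) - V = 21*(311 - 2) - 1*95167/2 = 21*309 - 95167/2 = 6489 - 95167/2 = -82189/2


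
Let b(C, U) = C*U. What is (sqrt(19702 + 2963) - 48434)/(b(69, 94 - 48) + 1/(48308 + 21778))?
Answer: -3394545324/222452965 + 70086*sqrt(22665)/222452965 ≈ -15.212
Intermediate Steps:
(sqrt(19702 + 2963) - 48434)/(b(69, 94 - 48) + 1/(48308 + 21778)) = (sqrt(19702 + 2963) - 48434)/(69*(94 - 48) + 1/(48308 + 21778)) = (sqrt(22665) - 48434)/(69*46 + 1/70086) = (-48434 + sqrt(22665))/(3174 + 1/70086) = (-48434 + sqrt(22665))/(222452965/70086) = (-48434 + sqrt(22665))*(70086/222452965) = -3394545324/222452965 + 70086*sqrt(22665)/222452965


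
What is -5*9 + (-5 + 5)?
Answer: -45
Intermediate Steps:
-5*9 + (-5 + 5) = -45 + 0 = -45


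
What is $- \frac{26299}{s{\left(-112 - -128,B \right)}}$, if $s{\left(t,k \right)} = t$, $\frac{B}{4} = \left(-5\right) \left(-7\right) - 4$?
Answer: $- \frac{26299}{16} \approx -1643.7$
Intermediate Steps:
$B = 124$ ($B = 4 \left(\left(-5\right) \left(-7\right) - 4\right) = 4 \left(35 - 4\right) = 4 \cdot 31 = 124$)
$- \frac{26299}{s{\left(-112 - -128,B \right)}} = - \frac{26299}{-112 - -128} = - \frac{26299}{-112 + 128} = - \frac{26299}{16}$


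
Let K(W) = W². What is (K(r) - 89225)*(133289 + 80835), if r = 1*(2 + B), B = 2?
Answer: -19101787916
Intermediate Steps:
r = 4 (r = 1*(2 + 2) = 1*4 = 4)
(K(r) - 89225)*(133289 + 80835) = (4² - 89225)*(133289 + 80835) = (16 - 89225)*214124 = -89209*214124 = -19101787916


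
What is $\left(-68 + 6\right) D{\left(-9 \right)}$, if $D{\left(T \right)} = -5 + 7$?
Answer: $-124$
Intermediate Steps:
$D{\left(T \right)} = 2$
$\left(-68 + 6\right) D{\left(-9 \right)} = \left(-68 + 6\right) 2 = \left(-62\right) 2 = -124$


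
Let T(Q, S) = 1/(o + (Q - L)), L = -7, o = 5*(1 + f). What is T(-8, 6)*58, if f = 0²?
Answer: 29/2 ≈ 14.500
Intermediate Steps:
f = 0
o = 5 (o = 5*(1 + 0) = 5*1 = 5)
T(Q, S) = 1/(12 + Q) (T(Q, S) = 1/(5 + (Q - 1*(-7))) = 1/(5 + (Q + 7)) = 1/(5 + (7 + Q)) = 1/(12 + Q))
T(-8, 6)*58 = 58/(12 - 8) = 58/4 = (¼)*58 = 29/2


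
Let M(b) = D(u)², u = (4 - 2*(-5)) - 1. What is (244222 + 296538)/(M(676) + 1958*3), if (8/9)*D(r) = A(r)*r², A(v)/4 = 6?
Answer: 540760/20826843 ≈ 0.025965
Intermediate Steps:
A(v) = 24 (A(v) = 4*6 = 24)
u = 13 (u = (4 + 10) - 1 = 14 - 1 = 13)
D(r) = 27*r² (D(r) = 9*(24*r²)/8 = 27*r²)
M(b) = 20820969 (M(b) = (27*13²)² = (27*169)² = 4563² = 20820969)
(244222 + 296538)/(M(676) + 1958*3) = (244222 + 296538)/(20820969 + 1958*3) = 540760/(20820969 + 5874) = 540760/20826843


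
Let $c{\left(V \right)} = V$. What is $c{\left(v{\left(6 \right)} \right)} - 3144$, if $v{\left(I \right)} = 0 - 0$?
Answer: $-3144$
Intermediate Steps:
$v{\left(I \right)} = 0$ ($v{\left(I \right)} = 0 + 0 = 0$)
$c{\left(v{\left(6 \right)} \right)} - 3144 = 0 - 3144 = -3144$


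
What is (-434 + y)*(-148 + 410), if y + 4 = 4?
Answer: -113708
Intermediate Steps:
y = 0 (y = -4 + 4 = 0)
(-434 + y)*(-148 + 410) = (-434 + 0)*(-148 + 410) = -434*262 = -113708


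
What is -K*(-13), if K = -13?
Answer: -169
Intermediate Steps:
-K*(-13) = -1*(-13)*(-13) = 13*(-13) = -169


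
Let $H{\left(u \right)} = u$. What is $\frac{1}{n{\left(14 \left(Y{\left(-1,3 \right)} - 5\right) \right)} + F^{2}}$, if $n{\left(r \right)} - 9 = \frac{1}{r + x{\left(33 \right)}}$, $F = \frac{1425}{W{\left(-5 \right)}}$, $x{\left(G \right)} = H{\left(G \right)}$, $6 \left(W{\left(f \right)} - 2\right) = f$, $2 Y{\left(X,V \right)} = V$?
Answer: $\frac{784}{1169647007} \approx 6.7029 \cdot 10^{-7}$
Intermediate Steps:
$Y{\left(X,V \right)} = \frac{V}{2}$
$W{\left(f \right)} = 2 + \frac{f}{6}$
$x{\left(G \right)} = G$
$F = \frac{8550}{7}$ ($F = \frac{1425}{2 + \frac{1}{6} \left(-5\right)} = \frac{1425}{2 - \frac{5}{6}} = \frac{1425}{\frac{7}{6}} = 1425 \cdot \frac{6}{7} = \frac{8550}{7} \approx 1221.4$)
$n{\left(r \right)} = 9 + \frac{1}{33 + r}$ ($n{\left(r \right)} = 9 + \frac{1}{r + 33} = 9 + \frac{1}{33 + r}$)
$\frac{1}{n{\left(14 \left(Y{\left(-1,3 \right)} - 5\right) \right)} + F^{2}} = \frac{1}{\frac{298 + 9 \cdot 14 \left(\frac{1}{2} \cdot 3 - 5\right)}{33 + 14 \left(\frac{1}{2} \cdot 3 - 5\right)} + \left(\frac{8550}{7}\right)^{2}} = \frac{1}{\frac{298 + 9 \cdot 14 \left(\frac{3}{2} - 5\right)}{33 + 14 \left(\frac{3}{2} - 5\right)} + \frac{73102500}{49}} = \frac{1}{\frac{298 + 9 \cdot 14 \left(- \frac{7}{2}\right)}{33 + 14 \left(- \frac{7}{2}\right)} + \frac{73102500}{49}} = \frac{1}{\frac{298 + 9 \left(-49\right)}{33 - 49} + \frac{73102500}{49}} = \frac{1}{\frac{298 - 441}{-16} + \frac{73102500}{49}} = \frac{1}{\left(- \frac{1}{16}\right) \left(-143\right) + \frac{73102500}{49}} = \frac{1}{\frac{143}{16} + \frac{73102500}{49}} = \frac{1}{\frac{1169647007}{784}} = \frac{784}{1169647007}$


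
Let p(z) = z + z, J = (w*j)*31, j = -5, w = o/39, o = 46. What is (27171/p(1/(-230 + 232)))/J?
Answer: -1059669/7130 ≈ -148.62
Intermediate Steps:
w = 46/39 ≈ 1.1795
J = -7130/39 (J = ((46/39)*(-5))*31 = -230/39*31 = -7130/39 ≈ -182.82)
p(z) = 2*z
(27171/p(1/(-230 + 232)))/J = (27171/((2/(-230 + 232))))/(-7130/39) = (27171/((2/2)))*(-39/7130) = (27171/((2*(1/2))))*(-39/7130) = (27171/1)*(-39/7130) = (27171*1)*(-39/7130) = 27171*(-39/7130) = -1059669/7130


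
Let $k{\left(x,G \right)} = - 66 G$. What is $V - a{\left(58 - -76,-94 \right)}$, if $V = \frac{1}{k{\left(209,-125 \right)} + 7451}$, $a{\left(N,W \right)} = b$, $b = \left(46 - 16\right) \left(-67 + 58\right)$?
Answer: $\frac{4239271}{15701} \approx 270.0$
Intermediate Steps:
$b = -270$ ($b = 30 \left(-9\right) = -270$)
$a{\left(N,W \right)} = -270$
$V = \frac{1}{15701}$ ($V = \frac{1}{\left(-66\right) \left(-125\right) + 7451} = \frac{1}{8250 + 7451} = \frac{1}{15701} \approx 6.369 \cdot 10^{-5}$)
$V - a{\left(58 - -76,-94 \right)} = \frac{1}{15701} - -270 = \frac{1}{15701} + 270 = \frac{4239271}{15701}$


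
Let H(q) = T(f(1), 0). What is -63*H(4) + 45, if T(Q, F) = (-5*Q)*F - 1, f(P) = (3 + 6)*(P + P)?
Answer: 108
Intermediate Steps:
f(P) = 18*P (f(P) = 9*(2*P) = 18*P)
T(Q, F) = -1 - 5*F*Q (T(Q, F) = -5*F*Q - 1 = -1 - 5*F*Q)
H(q) = -1 (H(q) = -1 - 5*0*18*1 = -1 - 5*0*18 = -1 + 0 = -1)
-63*H(4) + 45 = -63*(-1) + 45 = 63 + 45 = 108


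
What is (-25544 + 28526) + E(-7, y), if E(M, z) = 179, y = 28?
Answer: 3161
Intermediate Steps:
(-25544 + 28526) + E(-7, y) = (-25544 + 28526) + 179 = 2982 + 179 = 3161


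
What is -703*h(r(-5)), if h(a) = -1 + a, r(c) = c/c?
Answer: 0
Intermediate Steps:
r(c) = 1
-703*h(r(-5)) = -703*(-1 + 1) = -703*0 = 0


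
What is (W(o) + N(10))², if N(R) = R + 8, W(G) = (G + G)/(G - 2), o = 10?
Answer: 1681/4 ≈ 420.25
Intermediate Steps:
W(G) = 2*G/(-2 + G) (W(G) = (2*G)/(-2 + G) = 2*G/(-2 + G))
N(R) = 8 + R
(W(o) + N(10))² = (2*10/(-2 + 10) + (8 + 10))² = (2*10/8 + 18)² = (2*10*(⅛) + 18)² = (5/2 + 18)² = (41/2)² = 1681/4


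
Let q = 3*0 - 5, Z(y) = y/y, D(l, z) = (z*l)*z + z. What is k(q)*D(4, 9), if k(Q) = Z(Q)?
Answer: 333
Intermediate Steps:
D(l, z) = z + l*z² (D(l, z) = (l*z)*z + z = l*z² + z = z + l*z²)
Z(y) = 1
q = -5 (q = 0 - 5 = -5)
k(Q) = 1
k(q)*D(4, 9) = 1*(9*(1 + 4*9)) = 1*(9*(1 + 36)) = 1*(9*37) = 1*333 = 333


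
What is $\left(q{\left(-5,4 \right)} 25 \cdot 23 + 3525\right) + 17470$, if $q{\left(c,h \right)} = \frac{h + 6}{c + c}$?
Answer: $20420$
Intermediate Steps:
$q{\left(c,h \right)} = \frac{6 + h}{2 c}$
$\left(q{\left(-5,4 \right)} 25 \cdot 23 + 3525\right) + 17470 = \left(\frac{6 + 4}{2 \left(-5\right)} 25 \cdot 23 + 3525\right) + 17470 = \left(\frac{1}{2} \left(- \frac{1}{5}\right) 10 \cdot 25 \cdot 23 + 3525\right) + 17470 = \left(\left(-1\right) 25 \cdot 23 + 3525\right) + 17470 = \left(\left(-25\right) 23 + 3525\right) + 17470 = \left(-575 + 3525\right) + 17470 = 2950 + 17470 = 20420$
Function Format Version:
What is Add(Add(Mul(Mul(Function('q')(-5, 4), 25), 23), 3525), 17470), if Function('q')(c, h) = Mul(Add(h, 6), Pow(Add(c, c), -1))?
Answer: 20420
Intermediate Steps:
Function('q')(c, h) = Mul(Rational(1, 2), Pow(c, -1), Add(6, h)) (Function('q')(c, h) = Mul(Add(6, h), Pow(Mul(2, c), -1)) = Mul(Add(6, h), Mul(Rational(1, 2), Pow(c, -1))) = Mul(Rational(1, 2), Pow(c, -1), Add(6, h)))
Add(Add(Mul(Mul(Function('q')(-5, 4), 25), 23), 3525), 17470) = Add(Add(Mul(Mul(Mul(Rational(1, 2), Pow(-5, -1), Add(6, 4)), 25), 23), 3525), 17470) = Add(Add(Mul(Mul(Mul(Rational(1, 2), Rational(-1, 5), 10), 25), 23), 3525), 17470) = Add(Add(Mul(Mul(-1, 25), 23), 3525), 17470) = Add(Add(Mul(-25, 23), 3525), 17470) = Add(Add(-575, 3525), 17470) = Add(2950, 17470) = 20420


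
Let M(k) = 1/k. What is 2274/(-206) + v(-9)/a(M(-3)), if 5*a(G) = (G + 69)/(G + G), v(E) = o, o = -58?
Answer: -847/103 ≈ -8.2233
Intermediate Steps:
v(E) = -58
M(k) = 1/k
a(G) = (69 + G)/(10*G) (a(G) = ((G + 69)/(G + G))/5 = ((69 + G)/((2*G)))/5 = ((69 + G)*(1/(2*G)))/5 = ((69 + G)/(2*G))/5 = (69 + G)/(10*G))
2274/(-206) + v(-9)/a(M(-3)) = 2274/(-206) - 58*(-10/(3*(69 + 1/(-3)))) = 2274*(-1/206) - 58*(-10/(3*(69 - ⅓))) = -1137/103 - 58/((⅒)*(-3)*(206/3)) = -1137/103 - 58/(-103/5) = -1137/103 - 58*(-5/103) = -1137/103 + 290/103 = -847/103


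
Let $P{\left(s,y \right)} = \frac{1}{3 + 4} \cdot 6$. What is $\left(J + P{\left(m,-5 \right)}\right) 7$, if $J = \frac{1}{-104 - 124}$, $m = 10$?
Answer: $\frac{1361}{228} \approx 5.9693$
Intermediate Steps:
$P{\left(s,y \right)} = \frac{6}{7}$ ($P{\left(s,y \right)} = \frac{1}{7} \cdot 6 = \frac{6}{7}$)
$J = - \frac{1}{228}$ ($J = \frac{1}{-228} = - \frac{1}{228} \approx -0.004386$)
$\left(J + P{\left(m,-5 \right)}\right) 7 = \left(- \frac{1}{228} + \frac{6}{7}\right) 7 = \frac{1361}{1596} \cdot 7 = \frac{1361}{228}$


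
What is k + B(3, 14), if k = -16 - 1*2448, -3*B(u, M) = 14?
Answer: -7406/3 ≈ -2468.7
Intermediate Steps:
B(u, M) = -14/3 (B(u, M) = -⅓*14 = -14/3)
k = -2464 (k = -16 - 2448 = -2464)
k + B(3, 14) = -2464 - 14/3 = -7406/3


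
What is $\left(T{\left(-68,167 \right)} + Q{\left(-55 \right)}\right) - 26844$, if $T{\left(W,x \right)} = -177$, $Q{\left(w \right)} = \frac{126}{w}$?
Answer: $- \frac{1486281}{55} \approx -27023.0$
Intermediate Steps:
$\left(T{\left(-68,167 \right)} + Q{\left(-55 \right)}\right) - 26844 = \left(-177 + \frac{126}{-55}\right) - 26844 = \left(-177 + 126 \left(- \frac{1}{55}\right)\right) - 26844 = \left(-177 - \frac{126}{55}\right) - 26844 = - \frac{9861}{55} - 26844 = - \frac{1486281}{55}$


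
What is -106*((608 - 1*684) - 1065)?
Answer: 120946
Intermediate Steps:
-106*((608 - 1*684) - 1065) = -106*((608 - 684) - 1065) = -106*(-76 - 1065) = -106*(-1141) = 120946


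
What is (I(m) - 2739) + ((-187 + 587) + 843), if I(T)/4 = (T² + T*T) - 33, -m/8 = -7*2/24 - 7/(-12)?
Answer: -1628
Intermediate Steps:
m = 0 (m = -8*(-7*2/24 - 7/(-12)) = -8*(-14*1/24 - 7*(-1/12)) = -8*(-7/12 + 7/12) = -8*0 = 0)
I(T) = -132 + 8*T² (I(T) = 4*((T² + T*T) - 33) = 4*((T² + T²) - 33) = 4*(2*T² - 33) = 4*(-33 + 2*T²) = -132 + 8*T²)
(I(m) - 2739) + ((-187 + 587) + 843) = ((-132 + 8*0²) - 2739) + ((-187 + 587) + 843) = ((-132 + 8*0) - 2739) + (400 + 843) = ((-132 + 0) - 2739) + 1243 = (-132 - 2739) + 1243 = -2871 + 1243 = -1628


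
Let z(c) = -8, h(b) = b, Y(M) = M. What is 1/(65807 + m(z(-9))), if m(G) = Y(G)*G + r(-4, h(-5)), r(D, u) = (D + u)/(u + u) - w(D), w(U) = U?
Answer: 10/658759 ≈ 1.5180e-5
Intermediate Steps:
r(D, u) = -D + (D + u)/(2*u) (r(D, u) = (D + u)/(u + u) - D = (D + u)/((2*u)) - D = (D + u)*(1/(2*u)) - D = (D + u)/(2*u) - D = -D + (D + u)/(2*u))
m(G) = 49/10 + G² (m(G) = G*G + (½ - 1*(-4) + (½)*(-4)/(-5)) = G² + (½ + 4 + (½)*(-4)*(-⅕)) = G² + (½ + 4 + ⅖) = G² + 49/10 = 49/10 + G²)
1/(65807 + m(z(-9))) = 1/(65807 + (49/10 + (-8)²)) = 1/(65807 + (49/10 + 64)) = 1/(65807 + 689/10) = 1/(658759/10) = 10/658759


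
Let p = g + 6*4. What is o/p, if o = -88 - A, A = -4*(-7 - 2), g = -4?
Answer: -31/5 ≈ -6.2000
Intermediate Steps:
A = 36 (A = -4*(-9) = 36)
o = -124 (o = -88 - 1*36 = -88 - 36 = -124)
p = 20 (p = -4 + 6*4 = -4 + 24 = 20)
o/p = -124/20 = -124*1/20 = -31/5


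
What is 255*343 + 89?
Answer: 87554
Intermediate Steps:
255*343 + 89 = 87465 + 89 = 87554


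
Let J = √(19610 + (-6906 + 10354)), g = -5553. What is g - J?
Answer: -5553 - 3*√2562 ≈ -5704.9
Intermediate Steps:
J = 3*√2562 (J = √(19610 + 3448) = √23058 = 3*√2562 ≈ 151.85)
g - J = -5553 - 3*√2562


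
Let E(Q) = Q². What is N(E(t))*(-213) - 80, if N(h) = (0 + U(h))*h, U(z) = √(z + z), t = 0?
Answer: -80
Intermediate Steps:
U(z) = √2*√z (U(z) = √(2*z) = √2*√z)
N(h) = √2*h^(3/2) (N(h) = (0 + √2*√h)*h = (√2*√h)*h = √2*h^(3/2))
N(E(t))*(-213) - 80 = (√2*(0²)^(3/2))*(-213) - 80 = (√2*0^(3/2))*(-213) - 80 = (√2*0)*(-213) - 80 = 0*(-213) - 80 = 0 - 80 = -80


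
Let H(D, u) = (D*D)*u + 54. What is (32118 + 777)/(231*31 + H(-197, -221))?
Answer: -32895/8569574 ≈ -0.0038386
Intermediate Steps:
H(D, u) = 54 + u*D² (H(D, u) = D²*u + 54 = u*D² + 54 = 54 + u*D²)
(32118 + 777)/(231*31 + H(-197, -221)) = (32118 + 777)/(231*31 + (54 - 221*(-197)²)) = 32895/(7161 + (54 - 221*38809)) = 32895/(7161 + (54 - 8576789)) = 32895/(7161 - 8576735) = 32895/(-8569574) = 32895*(-1/8569574) = -32895/8569574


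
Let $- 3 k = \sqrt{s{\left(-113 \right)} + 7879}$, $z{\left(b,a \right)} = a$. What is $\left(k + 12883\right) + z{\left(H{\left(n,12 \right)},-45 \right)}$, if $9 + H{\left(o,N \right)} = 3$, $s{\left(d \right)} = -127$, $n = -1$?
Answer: $12838 - \frac{2 \sqrt{1938}}{3} \approx 12809.0$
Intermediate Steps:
$H{\left(o,N \right)} = -6$ ($H{\left(o,N \right)} = -9 + 3 = -6$)
$k = - \frac{2 \sqrt{1938}}{3}$ ($k = - \frac{\sqrt{-127 + 7879}}{3} = - \frac{\sqrt{7752}}{3} = - \frac{2 \sqrt{1938}}{3} \approx -29.348$)
$\left(k + 12883\right) + z{\left(H{\left(n,12 \right)},-45 \right)} = \left(- \frac{2 \sqrt{1938}}{3} + 12883\right) - 45 = \left(12883 - \frac{2 \sqrt{1938}}{3}\right) - 45 = 12838 - \frac{2 \sqrt{1938}}{3}$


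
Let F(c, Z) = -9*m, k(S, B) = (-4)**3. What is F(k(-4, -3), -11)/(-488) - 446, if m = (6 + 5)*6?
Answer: -108527/244 ≈ -444.78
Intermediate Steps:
k(S, B) = -64
m = 66 (m = 11*6 = 66)
F(c, Z) = -594 (F(c, Z) = -9*66 = -594)
F(k(-4, -3), -11)/(-488) - 446 = -594/(-488) - 446 = -594*(-1/488) - 446 = 297/244 - 446 = -108527/244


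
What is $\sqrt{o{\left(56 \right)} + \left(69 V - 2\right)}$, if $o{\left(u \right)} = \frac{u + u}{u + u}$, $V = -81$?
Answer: $i \sqrt{5590} \approx 74.766 i$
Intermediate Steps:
$o{\left(u \right)} = 1$ ($o{\left(u \right)} = \frac{2 u}{2 u} = 2 u \frac{1}{2 u} = 1$)
$\sqrt{o{\left(56 \right)} + \left(69 V - 2\right)} = \sqrt{1 + \left(69 \left(-81\right) - 2\right)} = \sqrt{1 - 5591} = \sqrt{-5590} = i \sqrt{5590}$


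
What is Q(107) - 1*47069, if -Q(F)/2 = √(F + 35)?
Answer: -47069 - 2*√142 ≈ -47093.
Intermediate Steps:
Q(F) = -2*√(35 + F) (Q(F) = -2*√(F + 35) = -2*√(35 + F))
Q(107) - 1*47069 = -2*√(35 + 107) - 1*47069 = -2*√142 - 47069 = -47069 - 2*√142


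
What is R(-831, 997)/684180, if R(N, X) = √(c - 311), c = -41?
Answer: I*√22/171045 ≈ 2.7422e-5*I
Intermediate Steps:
R(N, X) = 4*I*√22 (R(N, X) = √(-41 - 311) = √(-352) = 4*I*√22)
R(-831, 997)/684180 = (4*I*√22)/684180 = (4*I*√22)*(1/684180) = I*√22/171045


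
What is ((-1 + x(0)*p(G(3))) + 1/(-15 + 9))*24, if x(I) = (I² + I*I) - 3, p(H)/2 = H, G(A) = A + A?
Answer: -892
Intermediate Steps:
G(A) = 2*A
p(H) = 2*H
x(I) = -3 + 2*I² (x(I) = (I² + I²) - 3 = 2*I² - 3 = -3 + 2*I²)
((-1 + x(0)*p(G(3))) + 1/(-15 + 9))*24 = ((-1 + (-3 + 2*0²)*(2*(2*3))) + 1/(-15 + 9))*24 = ((-1 + (-3 + 2*0)*(2*6)) + 1/(-6))*24 = ((-1 + (-3 + 0)*12) - ⅙)*24 = ((-1 - 3*12) - ⅙)*24 = ((-1 - 36) - ⅙)*24 = (-37 - ⅙)*24 = -223/6*24 = -892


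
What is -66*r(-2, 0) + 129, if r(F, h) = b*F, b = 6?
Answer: 921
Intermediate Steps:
r(F, h) = 6*F
-66*r(-2, 0) + 129 = -396*(-2) + 129 = -66*(-12) + 129 = 792 + 129 = 921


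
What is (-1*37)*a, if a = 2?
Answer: -74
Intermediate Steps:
(-1*37)*a = -1*37*2 = -37*2 = -74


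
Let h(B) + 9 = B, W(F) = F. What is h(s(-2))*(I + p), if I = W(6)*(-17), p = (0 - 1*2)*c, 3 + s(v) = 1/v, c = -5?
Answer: 1150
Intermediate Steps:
s(v) = -3 + 1/v
h(B) = -9 + B
p = 10 (p = (0 - 1*2)*(-5) = (0 - 2)*(-5) = -2*(-5) = 10)
I = -102 (I = 6*(-17) = -102)
h(s(-2))*(I + p) = (-9 + (-3 + 1/(-2)))*(-102 + 10) = (-9 + (-3 - 1/2))*(-92) = (-9 - 7/2)*(-92) = -25/2*(-92) = 1150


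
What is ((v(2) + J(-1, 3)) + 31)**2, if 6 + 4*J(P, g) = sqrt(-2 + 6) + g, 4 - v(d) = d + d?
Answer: 15129/16 ≈ 945.56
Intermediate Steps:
v(d) = 4 - 2*d (v(d) = 4 - (d + d) = 4 - 2*d)
J(P, g) = -1 + g/4 (J(P, g) = -3/2 + (sqrt(-2 + 6) + g)/4 = -3/2 + (sqrt(4) + g)/4 = -3/2 + (2 + g)/4 = -3/2 + (1/2 + g/4) = -1 + g/4)
((v(2) + J(-1, 3)) + 31)**2 = (((4 - 2*2) + (-1 + (1/4)*3)) + 31)**2 = (((4 - 4) + (-1 + 3/4)) + 31)**2 = ((0 - 1/4) + 31)**2 = (-1/4 + 31)**2 = (123/4)**2 = 15129/16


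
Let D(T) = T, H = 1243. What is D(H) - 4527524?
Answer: -4526281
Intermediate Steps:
D(H) - 4527524 = 1243 - 4527524 = -4526281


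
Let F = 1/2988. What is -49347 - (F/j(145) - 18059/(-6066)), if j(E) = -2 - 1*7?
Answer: -447239299397/9062604 ≈ -49350.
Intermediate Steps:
F = 1/2988 ≈ 0.00033467
j(E) = -9 (j(E) = -2 - 7 = -9)
-49347 - (F/j(145) - 18059/(-6066)) = -49347 - ((1/2988)/(-9) - 18059/(-6066)) = -49347 - ((1/2988)*(-⅑) - 18059*(-1/6066)) = -49347 - (-1/26892 + 18059/6066) = -49347 - 1*26979809/9062604 = -49347 - 26979809/9062604 = -447239299397/9062604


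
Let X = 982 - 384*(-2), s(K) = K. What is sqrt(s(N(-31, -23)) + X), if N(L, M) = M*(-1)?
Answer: 3*sqrt(197) ≈ 42.107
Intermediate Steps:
N(L, M) = -M
X = 1750 (X = 982 + 768 = 1750)
sqrt(s(N(-31, -23)) + X) = sqrt(-1*(-23) + 1750) = sqrt(23 + 1750) = sqrt(1773) = 3*sqrt(197)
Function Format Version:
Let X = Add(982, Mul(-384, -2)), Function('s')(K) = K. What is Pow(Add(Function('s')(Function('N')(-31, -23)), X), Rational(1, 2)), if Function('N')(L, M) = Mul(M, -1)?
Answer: Mul(3, Pow(197, Rational(1, 2))) ≈ 42.107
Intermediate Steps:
Function('N')(L, M) = Mul(-1, M)
X = 1750 (X = Add(982, 768) = 1750)
Pow(Add(Function('s')(Function('N')(-31, -23)), X), Rational(1, 2)) = Pow(Add(Mul(-1, -23), 1750), Rational(1, 2)) = Pow(Add(23, 1750), Rational(1, 2)) = Pow(1773, Rational(1, 2)) = Mul(3, Pow(197, Rational(1, 2)))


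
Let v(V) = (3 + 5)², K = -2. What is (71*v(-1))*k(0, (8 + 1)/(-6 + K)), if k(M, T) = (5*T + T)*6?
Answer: -184032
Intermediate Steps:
v(V) = 64 (v(V) = 8² = 64)
k(M, T) = 36*T (k(M, T) = (6*T)*6 = 36*T)
(71*v(-1))*k(0, (8 + 1)/(-6 + K)) = (71*64)*(36*((8 + 1)/(-6 - 2))) = 4544*(36*(9/(-8))) = 4544*(36*(9*(-⅛))) = 4544*(36*(-9/8)) = 4544*(-81/2) = -184032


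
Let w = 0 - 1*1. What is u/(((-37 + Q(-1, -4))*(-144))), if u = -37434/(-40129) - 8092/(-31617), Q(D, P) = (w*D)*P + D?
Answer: 754137323/3836725985232 ≈ 0.00019656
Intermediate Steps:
w = -1 (w = 0 - 1 = -1)
Q(D, P) = D - D*P (Q(D, P) = (-D)*P + D = -D*P + D = D - D*P)
u = 1508274646/1268758593 (u = -37434*(-1/40129) - 8092*(-1/31617) = 37434/40129 + 8092/31617 = 1508274646/1268758593 ≈ 1.1888)
u/(((-37 + Q(-1, -4))*(-144))) = 1508274646/(1268758593*(((-37 - (1 - 1*(-4)))*(-144)))) = 1508274646/(1268758593*(((-37 - (1 + 4))*(-144)))) = 1508274646/(1268758593*(((-37 - 1*5)*(-144)))) = 1508274646/(1268758593*(((-37 - 5)*(-144)))) = 1508274646/(1268758593*((-42*(-144)))) = (1508274646/1268758593)/6048 = (1508274646/1268758593)*(1/6048) = 754137323/3836725985232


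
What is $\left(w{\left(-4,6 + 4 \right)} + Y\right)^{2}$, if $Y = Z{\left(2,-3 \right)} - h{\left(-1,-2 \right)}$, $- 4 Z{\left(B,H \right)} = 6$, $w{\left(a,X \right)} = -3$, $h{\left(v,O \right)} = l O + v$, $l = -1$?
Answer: $\frac{121}{4} \approx 30.25$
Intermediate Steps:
$h{\left(v,O \right)} = v - O$ ($h{\left(v,O \right)} = - O + v = v - O$)
$Z{\left(B,H \right)} = - \frac{3}{2}$ ($Z{\left(B,H \right)} = \left(- \frac{1}{4}\right) 6 = - \frac{3}{2}$)
$Y = - \frac{5}{2}$ ($Y = - \frac{3}{2} - \left(-1 - -2\right) = - \frac{3}{2} - \left(-1 + 2\right) = - \frac{3}{2} - 1 = - \frac{5}{2} \approx -2.5$)
$\left(w{\left(-4,6 + 4 \right)} + Y\right)^{2} = \left(-3 - \frac{5}{2}\right)^{2} = \left(- \frac{11}{2}\right)^{2} = \frac{121}{4}$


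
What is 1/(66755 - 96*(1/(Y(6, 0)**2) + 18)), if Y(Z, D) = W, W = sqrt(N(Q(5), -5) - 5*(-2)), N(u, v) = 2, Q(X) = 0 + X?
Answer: 1/65019 ≈ 1.5380e-5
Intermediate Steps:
Q(X) = X
W = 2*sqrt(3) (W = sqrt(2 - 5*(-2)) = sqrt(2 + 10) = sqrt(12) = 2*sqrt(3) ≈ 3.4641)
Y(Z, D) = 2*sqrt(3)
1/(66755 - 96*(1/(Y(6, 0)**2) + 18)) = 1/(66755 - 96*(1/((2*sqrt(3))**2) + 18)) = 1/(66755 - 96*(1/12 + 18)) = 1/(66755 - 96*217/12) = 1/(66755 - 1736) = 1/65019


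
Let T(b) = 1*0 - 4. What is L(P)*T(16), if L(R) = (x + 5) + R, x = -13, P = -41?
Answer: 196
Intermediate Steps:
T(b) = -4 (T(b) = 0 - 4 = -4)
L(R) = -8 + R (L(R) = (-13 + 5) + R = -8 + R)
L(P)*T(16) = (-8 - 41)*(-4) = -49*(-4) = 196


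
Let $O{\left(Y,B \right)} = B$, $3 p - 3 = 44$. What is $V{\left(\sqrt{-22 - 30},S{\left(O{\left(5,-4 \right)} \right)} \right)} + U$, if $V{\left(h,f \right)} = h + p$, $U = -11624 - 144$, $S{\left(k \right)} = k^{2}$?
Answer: $- \frac{35257}{3} + 2 i \sqrt{13} \approx -11752.0 + 7.2111 i$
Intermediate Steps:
$p = \frac{47}{3}$ ($p = 1 + \frac{1}{3} \cdot 44 = 1 + \frac{44}{3} = \frac{47}{3} \approx 15.667$)
$U = -11768$
$V{\left(h,f \right)} = \frac{47}{3} + h$ ($V{\left(h,f \right)} = h + \frac{47}{3} = \frac{47}{3} + h$)
$V{\left(\sqrt{-22 - 30},S{\left(O{\left(5,-4 \right)} \right)} \right)} + U = \left(\frac{47}{3} + \sqrt{-22 - 30}\right) - 11768 = \left(\frac{47}{3} + \sqrt{-52}\right) - 11768 = \left(\frac{47}{3} + 2 i \sqrt{13}\right) - 11768 = - \frac{35257}{3} + 2 i \sqrt{13}$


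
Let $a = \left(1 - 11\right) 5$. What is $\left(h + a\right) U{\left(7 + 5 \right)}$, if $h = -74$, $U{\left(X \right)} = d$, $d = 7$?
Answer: $-868$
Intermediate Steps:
$U{\left(X \right)} = 7$
$a = -50$ ($a = \left(-10\right) 5 = -50$)
$\left(h + a\right) U{\left(7 + 5 \right)} = \left(-74 - 50\right) 7 = \left(-124\right) 7 = -868$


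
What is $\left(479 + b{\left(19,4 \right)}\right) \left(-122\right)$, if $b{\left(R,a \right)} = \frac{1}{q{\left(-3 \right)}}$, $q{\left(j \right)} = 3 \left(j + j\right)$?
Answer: $- \frac{525881}{9} \approx -58431.0$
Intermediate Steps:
$q{\left(j \right)} = 6 j$ ($q{\left(j \right)} = 3 \cdot 2 j = 6 j$)
$b{\left(R,a \right)} = - \frac{1}{18}$ ($b{\left(R,a \right)} = \frac{1}{6 \left(-3\right)} = \frac{1}{-18} = - \frac{1}{18}$)
$\left(479 + b{\left(19,4 \right)}\right) \left(-122\right) = \left(479 - \frac{1}{18}\right) \left(-122\right) = \frac{8621}{18} \left(-122\right) = - \frac{525881}{9}$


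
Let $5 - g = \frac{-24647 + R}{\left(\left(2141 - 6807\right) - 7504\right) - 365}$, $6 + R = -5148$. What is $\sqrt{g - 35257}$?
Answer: $\frac{i \sqrt{5539387239235}}{12535} \approx 187.76 i$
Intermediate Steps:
$R = -5154$ ($R = -6 - 5148 = -5154$)
$g = \frac{32874}{12535}$ ($g = 5 - \frac{-24647 - 5154}{\left(\left(2141 - 6807\right) - 7504\right) - 365} = 5 - - \frac{29801}{\left(-4666 - 7504\right) - 365} = 5 - - \frac{29801}{-12170 - 365} = 5 - - \frac{29801}{-12535} = 5 - \left(-29801\right) \left(- \frac{1}{12535}\right) = 5 - \frac{29801}{12535} = \frac{32874}{12535} \approx 2.6226$)
$\sqrt{g - 35257} = \sqrt{\frac{32874}{12535} - 35257} = \sqrt{- \frac{441913621}{12535}} = \frac{i \sqrt{5539387239235}}{12535}$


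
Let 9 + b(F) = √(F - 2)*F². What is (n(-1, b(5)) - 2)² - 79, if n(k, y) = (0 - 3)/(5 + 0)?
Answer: -1806/25 ≈ -72.240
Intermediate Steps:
b(F) = -9 + F²*√(-2 + F) (b(F) = -9 + √(F - 2)*F² = -9 + √(-2 + F)*F² = -9 + F²*√(-2 + F))
n(k, y) = -⅗ (n(k, y) = -3/5 = -3*⅕ = -⅗)
(n(-1, b(5)) - 2)² - 79 = (-⅗ - 2)² - 79 = (-13/5)² - 79 = 169/25 - 79 = -1806/25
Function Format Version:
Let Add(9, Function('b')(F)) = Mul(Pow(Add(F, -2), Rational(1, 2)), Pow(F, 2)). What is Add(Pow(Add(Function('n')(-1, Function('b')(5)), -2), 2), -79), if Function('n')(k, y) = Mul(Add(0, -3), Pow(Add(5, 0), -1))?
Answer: Rational(-1806, 25) ≈ -72.240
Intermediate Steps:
Function('b')(F) = Add(-9, Mul(Pow(F, 2), Pow(Add(-2, F), Rational(1, 2)))) (Function('b')(F) = Add(-9, Mul(Pow(Add(F, -2), Rational(1, 2)), Pow(F, 2))) = Add(-9, Mul(Pow(Add(-2, F), Rational(1, 2)), Pow(F, 2))) = Add(-9, Mul(Pow(F, 2), Pow(Add(-2, F), Rational(1, 2)))))
Function('n')(k, y) = Rational(-3, 5) (Function('n')(k, y) = Mul(-3, Pow(5, -1)) = Mul(-3, Rational(1, 5)) = Rational(-3, 5))
Add(Pow(Add(Function('n')(-1, Function('b')(5)), -2), 2), -79) = Add(Pow(Add(Rational(-3, 5), -2), 2), -79) = Add(Pow(Rational(-13, 5), 2), -79) = Add(Rational(169, 25), -79) = Rational(-1806, 25)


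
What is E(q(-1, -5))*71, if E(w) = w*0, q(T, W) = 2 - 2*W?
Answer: 0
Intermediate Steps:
E(w) = 0
E(q(-1, -5))*71 = 0*71 = 0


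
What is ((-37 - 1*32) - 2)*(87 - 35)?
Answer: -3692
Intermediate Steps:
((-37 - 1*32) - 2)*(87 - 35) = ((-37 - 32) - 2)*52 = (-69 - 2)*52 = -71*52 = -3692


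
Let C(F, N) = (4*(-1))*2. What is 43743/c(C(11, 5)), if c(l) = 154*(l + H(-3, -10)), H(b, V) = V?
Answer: -2083/132 ≈ -15.780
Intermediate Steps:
C(F, N) = -8 (C(F, N) = -4*2 = -8)
c(l) = -1540 + 154*l (c(l) = 154*(l - 10) = 154*(-10 + l) = -1540 + 154*l)
43743/c(C(11, 5)) = 43743/(-1540 + 154*(-8)) = 43743/(-1540 - 1232) = 43743/(-2772) = 43743*(-1/2772) = -2083/132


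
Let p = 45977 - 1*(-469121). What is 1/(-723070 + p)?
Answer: -1/207972 ≈ -4.8083e-6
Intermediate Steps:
p = 515098 (p = 45977 + 469121 = 515098)
1/(-723070 + p) = 1/(-723070 + 515098) = 1/(-207972) = -1/207972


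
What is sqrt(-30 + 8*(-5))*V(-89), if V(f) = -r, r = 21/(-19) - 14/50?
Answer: 658*I*sqrt(70)/475 ≈ 11.59*I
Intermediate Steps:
r = -658/475 (r = 21*(-1/19) - 14*1/50 = -21/19 - 7/25 = -658/475 ≈ -1.3853)
V(f) = 658/475 (V(f) = -1*(-658/475) = 658/475)
sqrt(-30 + 8*(-5))*V(-89) = sqrt(-30 + 8*(-5))*(658/475) = sqrt(-30 - 40)*(658/475) = sqrt(-70)*(658/475) = (I*sqrt(70))*(658/475) = 658*I*sqrt(70)/475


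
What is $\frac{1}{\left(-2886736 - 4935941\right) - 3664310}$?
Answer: $- \frac{1}{11486987} \approx -8.7055 \cdot 10^{-8}$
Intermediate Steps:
$\frac{1}{\left(-2886736 - 4935941\right) - 3664310} = \frac{1}{-7822677 - 3664310} = \frac{1}{-11486987} = - \frac{1}{11486987}$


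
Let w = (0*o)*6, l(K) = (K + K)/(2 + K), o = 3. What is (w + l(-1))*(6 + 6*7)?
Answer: -96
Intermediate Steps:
l(K) = 2*K/(2 + K) (l(K) = (2*K)/(2 + K) = 2*K/(2 + K))
w = 0 (w = (0*3)*6 = 0*6 = 0)
(w + l(-1))*(6 + 6*7) = (0 + 2*(-1)/(2 - 1))*(6 + 6*7) = (0 + 2*(-1)/1)*(6 + 42) = (0 + 2*(-1)*1)*48 = (0 - 2)*48 = -2*48 = -96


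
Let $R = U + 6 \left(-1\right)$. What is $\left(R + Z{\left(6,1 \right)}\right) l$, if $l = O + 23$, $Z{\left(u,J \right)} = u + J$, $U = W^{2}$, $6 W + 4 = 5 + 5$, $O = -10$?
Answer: $26$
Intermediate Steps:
$W = 1$ ($W = - \frac{2}{3} + \frac{5 + 5}{6} = - \frac{2}{3} + \frac{1}{6} \cdot 10 = - \frac{2}{3} + \frac{5}{3} = 1$)
$U = 1$ ($U = 1^{2} = 1$)
$Z{\left(u,J \right)} = J + u$
$l = 13$ ($l = -10 + 23 = 13$)
$R = -5$ ($R = 1 + 6 \left(-1\right) = 1 - 6 = -5$)
$\left(R + Z{\left(6,1 \right)}\right) l = \left(-5 + \left(1 + 6\right)\right) 13 = \left(-5 + 7\right) 13 = 2 \cdot 13 = 26$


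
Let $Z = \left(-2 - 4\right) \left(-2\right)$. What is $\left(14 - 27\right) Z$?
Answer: $-156$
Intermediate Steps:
$Z = 12$ ($Z = \left(-6\right) \left(-2\right) = 12$)
$\left(14 - 27\right) Z = \left(14 - 27\right) 12 = \left(-13\right) 12 = -156$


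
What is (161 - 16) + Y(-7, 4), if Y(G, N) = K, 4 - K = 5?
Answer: 144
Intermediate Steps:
K = -1 (K = 4 - 1*5 = 4 - 5 = -1)
Y(G, N) = -1
(161 - 16) + Y(-7, 4) = (161 - 16) - 1 = 145 - 1 = 144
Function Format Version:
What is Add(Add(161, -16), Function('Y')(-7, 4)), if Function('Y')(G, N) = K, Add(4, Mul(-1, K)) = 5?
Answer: 144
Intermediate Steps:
K = -1 (K = Add(4, Mul(-1, 5)) = Add(4, -5) = -1)
Function('Y')(G, N) = -1
Add(Add(161, -16), Function('Y')(-7, 4)) = Add(Add(161, -16), -1) = Add(145, -1) = 144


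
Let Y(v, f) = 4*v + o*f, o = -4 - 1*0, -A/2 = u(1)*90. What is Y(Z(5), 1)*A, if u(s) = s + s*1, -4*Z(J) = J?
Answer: 3240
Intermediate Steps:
Z(J) = -J/4
u(s) = 2*s (u(s) = s + s = 2*s)
A = -360 (A = -2*2*1*90 = -4*90 = -2*180 = -360)
o = -4 (o = -4 + 0 = -4)
Y(v, f) = -4*f + 4*v (Y(v, f) = 4*v - 4*f = -4*f + 4*v)
Y(Z(5), 1)*A = (-4*1 + 4*(-¼*5))*(-360) = (-4 + 4*(-5/4))*(-360) = (-4 - 5)*(-360) = -9*(-360) = 3240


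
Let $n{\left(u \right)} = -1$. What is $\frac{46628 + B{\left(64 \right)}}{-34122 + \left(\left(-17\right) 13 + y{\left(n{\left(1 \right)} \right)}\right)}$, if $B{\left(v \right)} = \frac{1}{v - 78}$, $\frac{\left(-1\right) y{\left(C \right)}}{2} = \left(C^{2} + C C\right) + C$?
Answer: $- \frac{652791}{480830} \approx -1.3576$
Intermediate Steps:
$y{\left(C \right)} = - 4 C^{2} - 2 C$ ($y{\left(C \right)} = - 2 \left(\left(C^{2} + C C\right) + C\right) = - 2 \left(\left(C^{2} + C^{2}\right) + C\right) = - 2 \left(2 C^{2} + C\right) = - 2 \left(C + 2 C^{2}\right) = - 4 C^{2} - 2 C$)
$B{\left(v \right)} = \frac{1}{-78 + v}$
$\frac{46628 + B{\left(64 \right)}}{-34122 + \left(\left(-17\right) 13 + y{\left(n{\left(1 \right)} \right)}\right)} = \frac{46628 + \frac{1}{-78 + 64}}{-34122 - \left(221 - 2 \left(1 + 2 \left(-1\right)\right)\right)} = \frac{46628 + \frac{1}{-14}}{-34122 - \left(221 - 2 \left(1 - 2\right)\right)} = \frac{46628 - \frac{1}{14}}{-34122 - \left(221 - -2\right)} = \frac{652791}{14 \left(-34122 - 223\right)} = \frac{652791}{14 \left(-34345\right)} = \frac{652791}{14} \left(- \frac{1}{34345}\right) = - \frac{652791}{480830}$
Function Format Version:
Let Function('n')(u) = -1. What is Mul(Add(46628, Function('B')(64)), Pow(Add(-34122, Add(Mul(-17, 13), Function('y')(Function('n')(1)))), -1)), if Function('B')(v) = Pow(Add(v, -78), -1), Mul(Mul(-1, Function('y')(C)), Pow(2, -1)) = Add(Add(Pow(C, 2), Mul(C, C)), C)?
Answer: Rational(-652791, 480830) ≈ -1.3576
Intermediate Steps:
Function('y')(C) = Add(Mul(-4, Pow(C, 2)), Mul(-2, C)) (Function('y')(C) = Mul(-2, Add(Add(Pow(C, 2), Mul(C, C)), C)) = Mul(-2, Add(Add(Pow(C, 2), Pow(C, 2)), C)) = Mul(-2, Add(Mul(2, Pow(C, 2)), C)) = Mul(-2, Add(C, Mul(2, Pow(C, 2)))) = Add(Mul(-4, Pow(C, 2)), Mul(-2, C)))
Function('B')(v) = Pow(Add(-78, v), -1)
Mul(Add(46628, Function('B')(64)), Pow(Add(-34122, Add(Mul(-17, 13), Function('y')(Function('n')(1)))), -1)) = Mul(Add(46628, Pow(Add(-78, 64), -1)), Pow(Add(-34122, Add(Mul(-17, 13), Mul(-2, -1, Add(1, Mul(2, -1))))), -1)) = Mul(Add(46628, Pow(-14, -1)), Pow(Add(-34122, Add(-221, Mul(-2, -1, Add(1, -2)))), -1)) = Mul(Add(46628, Rational(-1, 14)), Pow(Add(-34122, Add(-221, Mul(-2, -1, -1))), -1)) = Mul(Rational(652791, 14), Pow(Add(-34122, Add(-221, -2)), -1)) = Mul(Rational(652791, 14), Pow(Add(-34122, -223), -1)) = Mul(Rational(652791, 14), Pow(-34345, -1)) = Mul(Rational(652791, 14), Rational(-1, 34345)) = Rational(-652791, 480830)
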